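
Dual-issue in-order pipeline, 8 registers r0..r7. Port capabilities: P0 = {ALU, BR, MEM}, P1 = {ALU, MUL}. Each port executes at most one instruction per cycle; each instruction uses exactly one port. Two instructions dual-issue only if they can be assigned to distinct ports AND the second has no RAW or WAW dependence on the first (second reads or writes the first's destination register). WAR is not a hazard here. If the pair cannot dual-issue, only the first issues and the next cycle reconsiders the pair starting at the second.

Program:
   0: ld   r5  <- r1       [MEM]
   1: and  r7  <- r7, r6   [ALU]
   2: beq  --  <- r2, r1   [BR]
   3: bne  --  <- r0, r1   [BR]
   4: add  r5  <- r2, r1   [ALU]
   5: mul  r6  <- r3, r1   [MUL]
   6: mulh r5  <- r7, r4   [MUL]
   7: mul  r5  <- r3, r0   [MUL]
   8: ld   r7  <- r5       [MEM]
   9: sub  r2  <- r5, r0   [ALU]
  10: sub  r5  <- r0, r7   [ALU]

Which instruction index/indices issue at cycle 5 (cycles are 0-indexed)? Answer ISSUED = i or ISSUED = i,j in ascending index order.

ISSUED = 7

0. ld/and @i0+i1  | 2-wide
1. beq @i2  | no-port BR/BR
2. bne/add @i3+i4  | 2-wide
3. mul @i5  | no-port MUL/MUL
4. mulh @i6  | no-port MUL/MUL
5. mul @i7  | RAW r5
6. ld/sub @i8+i9  | 2-wide
7. sub @i10  | tail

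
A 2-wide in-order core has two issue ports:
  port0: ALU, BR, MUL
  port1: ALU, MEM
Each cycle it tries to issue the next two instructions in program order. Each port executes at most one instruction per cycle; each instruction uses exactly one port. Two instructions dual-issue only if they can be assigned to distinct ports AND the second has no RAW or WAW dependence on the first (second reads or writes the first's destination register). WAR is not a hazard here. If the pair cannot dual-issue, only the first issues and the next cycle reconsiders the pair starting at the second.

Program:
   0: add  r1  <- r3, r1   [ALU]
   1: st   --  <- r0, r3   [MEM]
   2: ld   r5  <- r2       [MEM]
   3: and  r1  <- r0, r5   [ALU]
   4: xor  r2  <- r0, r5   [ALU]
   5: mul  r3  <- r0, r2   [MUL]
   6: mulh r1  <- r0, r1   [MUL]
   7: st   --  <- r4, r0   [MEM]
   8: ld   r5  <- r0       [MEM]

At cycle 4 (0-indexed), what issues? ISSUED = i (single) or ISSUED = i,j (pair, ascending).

ISSUED = 6,7

  cy0 -> i0+i1 (add.ALU+st.MEM) pair
  cy1 -> i2 (ld.MEM) RAW r5
  cy2 -> i3+i4 (and.ALU+xor.ALU) pair
  cy3 -> i5 (mul.MUL) no-port MUL/MUL
  cy4 -> i6+i7 (mulh.MUL+st.MEM) pair
  cy5 -> i8 (ld.MEM) tail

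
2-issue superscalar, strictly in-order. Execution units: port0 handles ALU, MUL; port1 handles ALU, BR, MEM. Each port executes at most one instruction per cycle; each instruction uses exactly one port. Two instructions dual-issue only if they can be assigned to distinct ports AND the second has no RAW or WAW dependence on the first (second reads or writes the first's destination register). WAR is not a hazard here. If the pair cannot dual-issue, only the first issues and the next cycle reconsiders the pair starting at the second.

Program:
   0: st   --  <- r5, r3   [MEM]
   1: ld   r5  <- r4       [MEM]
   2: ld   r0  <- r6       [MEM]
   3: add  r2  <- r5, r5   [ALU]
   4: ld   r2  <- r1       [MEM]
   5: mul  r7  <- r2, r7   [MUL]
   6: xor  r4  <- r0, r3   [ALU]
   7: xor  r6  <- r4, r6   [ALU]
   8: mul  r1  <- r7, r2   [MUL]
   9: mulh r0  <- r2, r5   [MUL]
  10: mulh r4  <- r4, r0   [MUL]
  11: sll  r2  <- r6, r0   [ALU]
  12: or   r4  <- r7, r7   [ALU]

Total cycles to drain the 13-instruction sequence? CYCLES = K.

CYCLES = 9

c0: i0 st  no-port MEM/MEM
c1: i1 ld  no-port MEM/MEM
c2: i2,i3 ld add  pair
c3: i4 ld  RAW r2
c4: i5,i6 mul xor  pair
c5: i7,i8 xor mul  pair
c6: i9 mulh  no-port MUL/MUL
c7: i10,i11 mulh sll  pair
c8: i12 or  tail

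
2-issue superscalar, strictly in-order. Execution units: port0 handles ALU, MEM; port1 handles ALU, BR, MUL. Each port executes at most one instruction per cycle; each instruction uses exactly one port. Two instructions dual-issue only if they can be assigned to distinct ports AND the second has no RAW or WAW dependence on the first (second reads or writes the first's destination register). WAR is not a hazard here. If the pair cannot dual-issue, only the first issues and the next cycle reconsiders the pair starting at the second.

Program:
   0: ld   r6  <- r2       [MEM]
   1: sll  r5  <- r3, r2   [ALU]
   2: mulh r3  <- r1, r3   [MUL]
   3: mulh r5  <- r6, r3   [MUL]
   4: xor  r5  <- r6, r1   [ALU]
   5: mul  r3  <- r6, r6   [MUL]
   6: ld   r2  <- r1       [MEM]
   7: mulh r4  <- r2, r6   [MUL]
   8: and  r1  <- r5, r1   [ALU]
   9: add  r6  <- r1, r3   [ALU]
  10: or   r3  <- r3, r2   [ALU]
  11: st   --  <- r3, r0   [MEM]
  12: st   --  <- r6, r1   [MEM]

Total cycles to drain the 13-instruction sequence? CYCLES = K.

CYCLES = 9

  cy0 -> i0,i1 (ld;sll) pair
  cy1 -> i2 (mulh) no-port MUL/MUL
  cy2 -> i3 (mulh) WAW r5
  cy3 -> i4,i5 (xor;mul) pair
  cy4 -> i6 (ld) RAW r2
  cy5 -> i7,i8 (mulh;and) pair
  cy6 -> i9,i10 (add;or) pair
  cy7 -> i11 (st) no-port MEM/MEM
  cy8 -> i12 (st) tail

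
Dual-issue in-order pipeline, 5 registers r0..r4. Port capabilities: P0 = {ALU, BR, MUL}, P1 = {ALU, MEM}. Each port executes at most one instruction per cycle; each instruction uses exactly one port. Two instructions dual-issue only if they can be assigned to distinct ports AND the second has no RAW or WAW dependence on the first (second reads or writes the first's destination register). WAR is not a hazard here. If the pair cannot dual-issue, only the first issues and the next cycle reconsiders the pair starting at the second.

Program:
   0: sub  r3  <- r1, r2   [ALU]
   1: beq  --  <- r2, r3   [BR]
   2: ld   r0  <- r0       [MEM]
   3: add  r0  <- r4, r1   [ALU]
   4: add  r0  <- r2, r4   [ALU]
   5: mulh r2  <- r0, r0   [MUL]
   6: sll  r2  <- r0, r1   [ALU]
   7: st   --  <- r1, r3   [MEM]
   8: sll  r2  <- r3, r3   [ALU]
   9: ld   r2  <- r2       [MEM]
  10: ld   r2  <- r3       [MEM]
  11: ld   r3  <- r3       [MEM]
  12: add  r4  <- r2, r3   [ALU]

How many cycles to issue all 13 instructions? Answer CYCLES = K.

  cy0 -> i0 (sub) RAW r3
  cy1 -> i1/i2 (beq;ld) 2-wide
  cy2 -> i3 (add) WAW r0
  cy3 -> i4 (add) RAW r0
  cy4 -> i5 (mulh) WAW r2
  cy5 -> i6/i7 (sll;st) 2-wide
  cy6 -> i8 (sll) RAW+WAW r2
  cy7 -> i9 (ld) no-port MEM/MEM
  cy8 -> i10 (ld) no-port MEM/MEM
  cy9 -> i11 (ld) RAW r3
  cy10 -> i12 (add) tail

CYCLES = 11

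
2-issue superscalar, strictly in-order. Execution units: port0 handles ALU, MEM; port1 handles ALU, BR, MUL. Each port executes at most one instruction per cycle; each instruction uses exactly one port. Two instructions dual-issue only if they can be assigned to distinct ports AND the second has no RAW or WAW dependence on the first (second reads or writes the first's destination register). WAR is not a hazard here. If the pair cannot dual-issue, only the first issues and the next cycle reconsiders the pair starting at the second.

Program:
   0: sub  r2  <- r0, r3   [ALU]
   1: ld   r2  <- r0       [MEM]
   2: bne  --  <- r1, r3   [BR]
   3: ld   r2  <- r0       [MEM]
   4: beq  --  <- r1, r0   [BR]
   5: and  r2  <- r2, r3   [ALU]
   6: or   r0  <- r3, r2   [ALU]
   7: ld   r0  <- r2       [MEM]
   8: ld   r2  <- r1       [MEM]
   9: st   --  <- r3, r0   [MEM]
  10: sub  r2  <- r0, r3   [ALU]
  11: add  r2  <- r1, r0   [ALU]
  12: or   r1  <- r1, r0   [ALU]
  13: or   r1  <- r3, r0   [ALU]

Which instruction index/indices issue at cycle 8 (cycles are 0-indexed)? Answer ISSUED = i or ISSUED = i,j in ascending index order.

  cy0 -> i0 (sub.ALU) WAW r2
  cy1 -> i1+i2 (ld.MEM bne.BR) pair
  cy2 -> i3+i4 (ld.MEM beq.BR) pair
  cy3 -> i5 (and.ALU) RAW r2
  cy4 -> i6 (or.ALU) WAW r0
  cy5 -> i7 (ld.MEM) no-port MEM/MEM
  cy6 -> i8 (ld.MEM) no-port MEM/MEM
  cy7 -> i9+i10 (st.MEM sub.ALU) pair
  cy8 -> i11+i12 (add.ALU or.ALU) pair
  cy9 -> i13 (or.ALU) tail

ISSUED = 11,12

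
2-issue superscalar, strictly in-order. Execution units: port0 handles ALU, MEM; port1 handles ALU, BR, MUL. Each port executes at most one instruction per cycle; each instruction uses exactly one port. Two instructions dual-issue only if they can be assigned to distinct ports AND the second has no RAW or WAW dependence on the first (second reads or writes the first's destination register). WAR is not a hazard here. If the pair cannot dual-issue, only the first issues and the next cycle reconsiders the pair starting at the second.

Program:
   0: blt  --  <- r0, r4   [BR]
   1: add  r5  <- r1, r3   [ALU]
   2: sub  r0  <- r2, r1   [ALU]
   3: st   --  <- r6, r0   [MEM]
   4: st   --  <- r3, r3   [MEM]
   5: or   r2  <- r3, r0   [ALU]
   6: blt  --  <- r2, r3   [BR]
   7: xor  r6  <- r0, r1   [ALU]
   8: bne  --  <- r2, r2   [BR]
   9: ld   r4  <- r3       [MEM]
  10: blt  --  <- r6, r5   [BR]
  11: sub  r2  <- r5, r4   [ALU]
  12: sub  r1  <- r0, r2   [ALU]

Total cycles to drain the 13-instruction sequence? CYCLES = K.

CYCLES = 8

c0: i0&i1 blt+add  dual
c1: i2 sub  RAW r0
c2: i3 st  no-port MEM/MEM
c3: i4&i5 st+or  dual
c4: i6&i7 blt+xor  dual
c5: i8&i9 bne+ld  dual
c6: i10&i11 blt+sub  dual
c7: i12 sub  tail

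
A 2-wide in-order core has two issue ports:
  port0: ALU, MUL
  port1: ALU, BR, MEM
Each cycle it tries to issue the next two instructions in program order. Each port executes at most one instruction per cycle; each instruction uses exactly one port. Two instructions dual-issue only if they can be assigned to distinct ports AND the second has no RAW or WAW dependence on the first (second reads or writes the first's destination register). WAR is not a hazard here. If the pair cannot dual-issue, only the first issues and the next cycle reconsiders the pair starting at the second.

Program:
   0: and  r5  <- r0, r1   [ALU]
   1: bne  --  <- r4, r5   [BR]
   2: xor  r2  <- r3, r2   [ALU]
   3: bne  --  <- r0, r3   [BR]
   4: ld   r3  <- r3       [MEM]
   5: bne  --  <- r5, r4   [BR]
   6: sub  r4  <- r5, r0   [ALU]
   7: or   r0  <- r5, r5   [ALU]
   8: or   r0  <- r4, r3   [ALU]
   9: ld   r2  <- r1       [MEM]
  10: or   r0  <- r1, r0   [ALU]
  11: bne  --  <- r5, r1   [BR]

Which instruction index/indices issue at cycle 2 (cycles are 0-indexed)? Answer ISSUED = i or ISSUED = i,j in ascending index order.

ISSUED = 3

[0] i0  and  -- RAW r5
[1] i1+i2  bne/xor  -- pair
[2] i3  bne  -- no-port BR/MEM
[3] i4  ld  -- no-port MEM/BR
[4] i5+i6  bne/sub  -- pair
[5] i7  or  -- WAW r0
[6] i8+i9  or/ld  -- pair
[7] i10+i11  or/bne  -- pair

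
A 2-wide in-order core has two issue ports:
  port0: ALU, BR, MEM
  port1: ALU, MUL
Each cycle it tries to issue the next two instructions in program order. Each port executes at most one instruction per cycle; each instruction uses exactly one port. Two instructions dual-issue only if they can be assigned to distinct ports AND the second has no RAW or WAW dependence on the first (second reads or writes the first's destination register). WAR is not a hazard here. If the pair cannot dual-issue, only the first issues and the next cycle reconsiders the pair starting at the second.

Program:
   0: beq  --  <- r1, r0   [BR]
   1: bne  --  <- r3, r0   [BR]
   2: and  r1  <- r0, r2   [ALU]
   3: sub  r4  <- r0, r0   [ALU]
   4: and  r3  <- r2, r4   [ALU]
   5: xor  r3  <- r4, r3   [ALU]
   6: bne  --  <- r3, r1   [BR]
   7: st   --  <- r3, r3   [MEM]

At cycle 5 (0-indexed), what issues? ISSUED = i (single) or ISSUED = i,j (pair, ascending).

ISSUED = 6

t=0 i0:beq ; no-port BR/BR
t=1 i1/i2:bne;and ; dual
t=2 i3:sub ; RAW r4
t=3 i4:and ; RAW+WAW r3
t=4 i5:xor ; RAW r3
t=5 i6:bne ; no-port BR/MEM
t=6 i7:st ; tail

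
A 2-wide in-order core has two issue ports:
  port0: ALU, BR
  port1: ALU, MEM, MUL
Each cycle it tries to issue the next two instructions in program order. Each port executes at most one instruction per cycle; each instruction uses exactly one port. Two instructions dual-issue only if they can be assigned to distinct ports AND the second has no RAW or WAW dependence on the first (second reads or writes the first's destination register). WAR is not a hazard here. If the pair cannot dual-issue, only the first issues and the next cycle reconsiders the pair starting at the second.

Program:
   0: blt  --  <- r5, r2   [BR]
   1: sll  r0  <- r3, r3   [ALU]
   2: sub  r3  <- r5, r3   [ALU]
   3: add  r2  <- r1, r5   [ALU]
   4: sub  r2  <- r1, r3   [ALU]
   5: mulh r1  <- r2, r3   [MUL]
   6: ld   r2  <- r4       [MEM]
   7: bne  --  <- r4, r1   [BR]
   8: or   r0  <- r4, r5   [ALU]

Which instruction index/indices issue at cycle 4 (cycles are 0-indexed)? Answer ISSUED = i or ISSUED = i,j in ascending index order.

ISSUED = 6,7

c0: i0+i1 blt+sll  2-wide
c1: i2+i3 sub+add  2-wide
c2: i4 sub  RAW r2
c3: i5 mulh  no-port MUL/MEM
c4: i6+i7 ld+bne  2-wide
c5: i8 or  tail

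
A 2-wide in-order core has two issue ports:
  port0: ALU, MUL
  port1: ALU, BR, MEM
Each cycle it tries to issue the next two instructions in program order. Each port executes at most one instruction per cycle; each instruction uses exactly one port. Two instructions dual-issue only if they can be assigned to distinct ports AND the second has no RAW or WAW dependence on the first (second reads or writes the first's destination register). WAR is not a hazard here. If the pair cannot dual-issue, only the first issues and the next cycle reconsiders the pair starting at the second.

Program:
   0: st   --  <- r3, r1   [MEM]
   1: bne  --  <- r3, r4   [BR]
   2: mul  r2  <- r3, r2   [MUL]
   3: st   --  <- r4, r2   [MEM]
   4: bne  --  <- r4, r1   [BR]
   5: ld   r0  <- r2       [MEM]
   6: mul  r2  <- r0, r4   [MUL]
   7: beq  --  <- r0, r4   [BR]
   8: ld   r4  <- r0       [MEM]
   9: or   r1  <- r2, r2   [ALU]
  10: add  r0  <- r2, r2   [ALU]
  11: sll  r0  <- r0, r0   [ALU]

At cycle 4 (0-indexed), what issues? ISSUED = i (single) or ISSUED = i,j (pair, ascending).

0. st.MEM @i0  | no-port MEM/BR
1. bne.BR;mul.MUL @i1+i2  | pair
2. st.MEM @i3  | no-port MEM/BR
3. bne.BR @i4  | no-port BR/MEM
4. ld.MEM @i5  | RAW r0
5. mul.MUL;beq.BR @i6+i7  | pair
6. ld.MEM;or.ALU @i8+i9  | pair
7. add.ALU @i10  | RAW+WAW r0
8. sll.ALU @i11  | tail

ISSUED = 5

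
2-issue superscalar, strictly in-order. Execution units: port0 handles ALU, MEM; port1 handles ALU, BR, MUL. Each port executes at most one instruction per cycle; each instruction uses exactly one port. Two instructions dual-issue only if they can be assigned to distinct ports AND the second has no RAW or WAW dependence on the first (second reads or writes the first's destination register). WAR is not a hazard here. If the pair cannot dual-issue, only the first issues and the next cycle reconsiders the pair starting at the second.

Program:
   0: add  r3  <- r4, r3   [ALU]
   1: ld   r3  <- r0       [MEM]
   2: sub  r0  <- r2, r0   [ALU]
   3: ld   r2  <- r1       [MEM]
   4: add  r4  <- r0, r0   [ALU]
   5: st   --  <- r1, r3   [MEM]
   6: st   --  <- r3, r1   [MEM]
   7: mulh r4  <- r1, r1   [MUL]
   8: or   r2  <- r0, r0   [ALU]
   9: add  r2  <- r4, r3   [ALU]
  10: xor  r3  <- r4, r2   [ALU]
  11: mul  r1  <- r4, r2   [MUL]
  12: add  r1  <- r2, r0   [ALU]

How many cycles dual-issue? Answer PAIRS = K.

PAIRS = 4

t=0 i0:add.ALU ; WAW r3
t=1 i1&i2:ld.MEM+sub.ALU ; dual
t=2 i3&i4:ld.MEM+add.ALU ; dual
t=3 i5:st.MEM ; no-port MEM/MEM
t=4 i6&i7:st.MEM+mulh.MUL ; dual
t=5 i8:or.ALU ; WAW r2
t=6 i9:add.ALU ; RAW r2
t=7 i10&i11:xor.ALU+mul.MUL ; dual
t=8 i12:add.ALU ; tail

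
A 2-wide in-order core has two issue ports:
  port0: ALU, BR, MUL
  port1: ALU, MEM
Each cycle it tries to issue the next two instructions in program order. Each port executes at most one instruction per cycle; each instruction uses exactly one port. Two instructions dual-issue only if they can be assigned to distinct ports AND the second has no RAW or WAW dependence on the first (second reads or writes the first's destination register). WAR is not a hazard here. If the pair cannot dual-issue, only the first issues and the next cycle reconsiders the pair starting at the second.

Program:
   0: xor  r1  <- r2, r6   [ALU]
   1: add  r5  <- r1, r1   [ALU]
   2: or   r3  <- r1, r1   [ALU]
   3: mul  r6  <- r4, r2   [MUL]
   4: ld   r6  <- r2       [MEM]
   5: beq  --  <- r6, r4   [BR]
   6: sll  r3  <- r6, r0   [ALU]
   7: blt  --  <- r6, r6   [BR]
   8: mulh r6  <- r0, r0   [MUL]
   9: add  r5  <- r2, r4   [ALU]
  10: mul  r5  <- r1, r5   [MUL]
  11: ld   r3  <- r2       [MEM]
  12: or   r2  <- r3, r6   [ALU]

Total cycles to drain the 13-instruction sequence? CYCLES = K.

0. xor.ALU @i0  | RAW r1
1. add.ALU;or.ALU @i1+i2  | 2-wide
2. mul.MUL @i3  | WAW r6
3. ld.MEM @i4  | RAW r6
4. beq.BR;sll.ALU @i5+i6  | 2-wide
5. blt.BR @i7  | no-port BR/MUL
6. mulh.MUL;add.ALU @i8+i9  | 2-wide
7. mul.MUL;ld.MEM @i10+i11  | 2-wide
8. or.ALU @i12  | tail

CYCLES = 9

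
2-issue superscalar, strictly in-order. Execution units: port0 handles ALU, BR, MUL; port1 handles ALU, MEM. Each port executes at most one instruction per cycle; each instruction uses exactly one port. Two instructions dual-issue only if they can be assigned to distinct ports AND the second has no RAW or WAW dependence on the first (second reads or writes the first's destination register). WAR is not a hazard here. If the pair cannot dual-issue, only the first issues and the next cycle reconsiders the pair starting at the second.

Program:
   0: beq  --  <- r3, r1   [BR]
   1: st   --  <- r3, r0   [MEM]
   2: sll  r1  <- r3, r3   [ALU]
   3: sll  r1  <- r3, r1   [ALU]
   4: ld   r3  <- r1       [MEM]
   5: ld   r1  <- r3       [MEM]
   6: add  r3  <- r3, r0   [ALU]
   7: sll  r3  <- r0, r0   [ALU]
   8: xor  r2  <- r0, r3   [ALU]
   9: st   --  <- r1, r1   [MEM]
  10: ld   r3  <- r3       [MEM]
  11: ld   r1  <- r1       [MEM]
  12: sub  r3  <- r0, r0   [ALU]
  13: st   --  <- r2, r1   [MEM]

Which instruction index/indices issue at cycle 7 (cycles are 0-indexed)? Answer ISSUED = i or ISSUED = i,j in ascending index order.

[0] i0/i1  beq/st  -- 2-wide
[1] i2  sll  -- RAW+WAW r1
[2] i3  sll  -- RAW r1
[3] i4  ld  -- no-port MEM/MEM
[4] i5/i6  ld/add  -- 2-wide
[5] i7  sll  -- RAW r3
[6] i8/i9  xor/st  -- 2-wide
[7] i10  ld  -- no-port MEM/MEM
[8] i11/i12  ld/sub  -- 2-wide
[9] i13  st  -- tail

ISSUED = 10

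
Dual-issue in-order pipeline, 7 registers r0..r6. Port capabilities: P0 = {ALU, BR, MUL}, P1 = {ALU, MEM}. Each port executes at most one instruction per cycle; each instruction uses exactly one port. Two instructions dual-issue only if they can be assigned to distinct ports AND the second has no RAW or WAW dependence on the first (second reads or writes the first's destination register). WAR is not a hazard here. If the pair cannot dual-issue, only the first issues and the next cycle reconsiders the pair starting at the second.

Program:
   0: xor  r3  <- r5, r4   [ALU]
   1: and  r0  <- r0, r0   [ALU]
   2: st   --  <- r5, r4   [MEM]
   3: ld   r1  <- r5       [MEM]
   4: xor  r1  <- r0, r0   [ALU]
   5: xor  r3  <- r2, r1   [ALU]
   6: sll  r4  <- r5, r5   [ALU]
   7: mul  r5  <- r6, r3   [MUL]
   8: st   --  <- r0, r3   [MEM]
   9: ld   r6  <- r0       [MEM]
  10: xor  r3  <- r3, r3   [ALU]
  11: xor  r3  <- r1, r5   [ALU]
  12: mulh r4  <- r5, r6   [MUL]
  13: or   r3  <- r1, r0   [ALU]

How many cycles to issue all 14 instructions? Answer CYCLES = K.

t=0 i0&i1:xor+and ; dual
t=1 i2:st ; no-port MEM/MEM
t=2 i3:ld ; WAW r1
t=3 i4:xor ; RAW r1
t=4 i5&i6:xor+sll ; dual
t=5 i7&i8:mul+st ; dual
t=6 i9&i10:ld+xor ; dual
t=7 i11&i12:xor+mulh ; dual
t=8 i13:or ; tail

CYCLES = 9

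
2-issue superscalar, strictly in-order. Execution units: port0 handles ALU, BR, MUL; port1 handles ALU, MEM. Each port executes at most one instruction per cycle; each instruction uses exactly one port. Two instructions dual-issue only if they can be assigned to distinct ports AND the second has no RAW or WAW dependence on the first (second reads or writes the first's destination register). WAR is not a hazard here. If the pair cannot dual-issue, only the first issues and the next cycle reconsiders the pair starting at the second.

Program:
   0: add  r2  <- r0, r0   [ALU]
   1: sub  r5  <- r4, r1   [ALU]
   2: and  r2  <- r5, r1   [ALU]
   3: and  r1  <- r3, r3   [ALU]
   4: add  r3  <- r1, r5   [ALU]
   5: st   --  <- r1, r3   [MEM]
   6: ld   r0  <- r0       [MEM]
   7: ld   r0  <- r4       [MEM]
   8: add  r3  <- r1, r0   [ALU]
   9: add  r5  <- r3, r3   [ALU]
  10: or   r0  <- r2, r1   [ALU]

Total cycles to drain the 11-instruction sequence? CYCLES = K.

0. add.ALU sub.ALU @i0/i1  | dual
1. and.ALU and.ALU @i2/i3  | dual
2. add.ALU @i4  | RAW r3
3. st.MEM @i5  | no-port MEM/MEM
4. ld.MEM @i6  | no-port MEM/MEM
5. ld.MEM @i7  | RAW r0
6. add.ALU @i8  | RAW r3
7. add.ALU or.ALU @i9/i10  | dual

CYCLES = 8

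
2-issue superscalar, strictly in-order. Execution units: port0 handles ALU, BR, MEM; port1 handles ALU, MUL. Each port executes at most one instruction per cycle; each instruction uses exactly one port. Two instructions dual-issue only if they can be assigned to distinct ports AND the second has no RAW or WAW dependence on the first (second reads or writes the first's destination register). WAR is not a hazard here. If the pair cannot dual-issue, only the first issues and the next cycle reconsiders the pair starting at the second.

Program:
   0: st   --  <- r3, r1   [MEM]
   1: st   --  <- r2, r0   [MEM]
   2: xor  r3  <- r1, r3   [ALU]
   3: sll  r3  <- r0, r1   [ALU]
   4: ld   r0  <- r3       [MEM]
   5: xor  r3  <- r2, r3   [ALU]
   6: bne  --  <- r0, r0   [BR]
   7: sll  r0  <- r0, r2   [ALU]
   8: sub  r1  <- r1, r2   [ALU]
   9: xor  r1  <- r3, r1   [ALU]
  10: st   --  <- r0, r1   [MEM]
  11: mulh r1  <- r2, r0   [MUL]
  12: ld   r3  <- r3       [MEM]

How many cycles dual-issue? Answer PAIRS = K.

c0: i0 st.MEM  no-port MEM/MEM
c1: i1+i2 st.MEM/xor.ALU  dual
c2: i3 sll.ALU  RAW r3
c3: i4+i5 ld.MEM/xor.ALU  dual
c4: i6+i7 bne.BR/sll.ALU  dual
c5: i8 sub.ALU  RAW+WAW r1
c6: i9 xor.ALU  RAW r1
c7: i10+i11 st.MEM/mulh.MUL  dual
c8: i12 ld.MEM  tail

PAIRS = 4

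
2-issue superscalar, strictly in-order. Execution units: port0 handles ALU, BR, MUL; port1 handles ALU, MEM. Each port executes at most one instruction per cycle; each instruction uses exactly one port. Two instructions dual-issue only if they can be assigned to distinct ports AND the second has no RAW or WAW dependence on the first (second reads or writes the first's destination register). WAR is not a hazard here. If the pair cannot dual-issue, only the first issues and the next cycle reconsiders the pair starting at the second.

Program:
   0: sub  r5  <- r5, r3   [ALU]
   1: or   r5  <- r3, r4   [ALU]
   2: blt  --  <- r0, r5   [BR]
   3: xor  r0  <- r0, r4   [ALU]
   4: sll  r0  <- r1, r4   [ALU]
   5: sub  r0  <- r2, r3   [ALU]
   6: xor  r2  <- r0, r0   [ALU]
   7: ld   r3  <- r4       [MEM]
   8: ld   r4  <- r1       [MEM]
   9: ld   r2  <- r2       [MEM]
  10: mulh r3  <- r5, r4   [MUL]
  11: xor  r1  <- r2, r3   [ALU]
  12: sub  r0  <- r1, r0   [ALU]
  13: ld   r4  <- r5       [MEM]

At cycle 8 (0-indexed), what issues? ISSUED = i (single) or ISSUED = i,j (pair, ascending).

  cy0 -> i0 (sub) WAW r5
  cy1 -> i1 (or) RAW r5
  cy2 -> i2,i3 (blt;xor) pair
  cy3 -> i4 (sll) WAW r0
  cy4 -> i5 (sub) RAW r0
  cy5 -> i6,i7 (xor;ld) pair
  cy6 -> i8 (ld) no-port MEM/MEM
  cy7 -> i9,i10 (ld;mulh) pair
  cy8 -> i11 (xor) RAW r1
  cy9 -> i12,i13 (sub;ld) pair

ISSUED = 11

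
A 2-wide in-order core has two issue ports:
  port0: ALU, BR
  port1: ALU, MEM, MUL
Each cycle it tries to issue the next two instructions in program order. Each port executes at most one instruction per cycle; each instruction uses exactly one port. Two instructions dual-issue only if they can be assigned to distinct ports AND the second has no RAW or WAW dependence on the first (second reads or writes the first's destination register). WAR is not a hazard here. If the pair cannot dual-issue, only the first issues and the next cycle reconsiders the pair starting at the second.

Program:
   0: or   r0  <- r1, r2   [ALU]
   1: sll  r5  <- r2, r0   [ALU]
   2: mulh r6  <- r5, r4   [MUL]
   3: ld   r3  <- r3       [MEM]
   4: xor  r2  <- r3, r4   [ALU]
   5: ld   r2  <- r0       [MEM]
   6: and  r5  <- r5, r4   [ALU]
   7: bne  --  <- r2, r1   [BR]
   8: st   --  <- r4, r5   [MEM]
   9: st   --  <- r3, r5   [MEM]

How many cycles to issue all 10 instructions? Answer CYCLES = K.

CYCLES = 8

c0: i0 or.ALU  RAW r0
c1: i1 sll.ALU  RAW r5
c2: i2 mulh.MUL  no-port MUL/MEM
c3: i3 ld.MEM  RAW r3
c4: i4 xor.ALU  WAW r2
c5: i5,i6 ld.MEM;and.ALU  2-wide
c6: i7,i8 bne.BR;st.MEM  2-wide
c7: i9 st.MEM  tail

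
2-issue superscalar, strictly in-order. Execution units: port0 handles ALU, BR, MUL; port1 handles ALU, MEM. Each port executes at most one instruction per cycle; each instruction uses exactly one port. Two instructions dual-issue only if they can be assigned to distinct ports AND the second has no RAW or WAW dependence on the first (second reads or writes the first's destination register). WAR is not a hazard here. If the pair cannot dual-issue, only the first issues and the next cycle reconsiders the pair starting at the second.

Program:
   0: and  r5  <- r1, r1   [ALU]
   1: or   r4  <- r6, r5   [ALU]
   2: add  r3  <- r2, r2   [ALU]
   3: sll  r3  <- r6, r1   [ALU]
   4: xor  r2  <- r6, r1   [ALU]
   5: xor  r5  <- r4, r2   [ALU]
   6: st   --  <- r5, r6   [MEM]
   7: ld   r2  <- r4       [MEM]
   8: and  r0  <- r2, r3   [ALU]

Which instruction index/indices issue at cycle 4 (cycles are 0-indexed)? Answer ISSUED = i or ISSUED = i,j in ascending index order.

0. and @i0  | RAW r5
1. or/add @i1&i2  | pair
2. sll/xor @i3&i4  | pair
3. xor @i5  | RAW r5
4. st @i6  | no-port MEM/MEM
5. ld @i7  | RAW r2
6. and @i8  | tail

ISSUED = 6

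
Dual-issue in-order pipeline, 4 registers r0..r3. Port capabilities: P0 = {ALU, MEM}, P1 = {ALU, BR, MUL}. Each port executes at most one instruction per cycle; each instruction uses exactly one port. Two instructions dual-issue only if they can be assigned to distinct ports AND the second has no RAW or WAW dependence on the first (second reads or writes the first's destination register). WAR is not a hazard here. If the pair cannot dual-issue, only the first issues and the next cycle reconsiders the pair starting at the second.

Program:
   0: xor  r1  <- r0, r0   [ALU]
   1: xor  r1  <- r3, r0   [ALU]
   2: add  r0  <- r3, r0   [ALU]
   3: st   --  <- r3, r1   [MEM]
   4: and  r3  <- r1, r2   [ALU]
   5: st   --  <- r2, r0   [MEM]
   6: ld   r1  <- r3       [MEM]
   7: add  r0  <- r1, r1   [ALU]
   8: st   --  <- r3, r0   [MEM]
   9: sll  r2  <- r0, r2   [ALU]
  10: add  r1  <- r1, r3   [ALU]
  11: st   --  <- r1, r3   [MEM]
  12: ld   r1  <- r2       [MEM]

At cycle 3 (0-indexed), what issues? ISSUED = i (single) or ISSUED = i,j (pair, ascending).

ISSUED = 5

#0 head=0: xor i0 WAW r1
#1 head=1: xor add i1,i2 pair
#2 head=3: st and i3,i4 pair
#3 head=5: st i5 no-port MEM/MEM
#4 head=6: ld i6 RAW r1
#5 head=7: add i7 RAW r0
#6 head=8: st sll i8,i9 pair
#7 head=10: add i10 RAW r1
#8 head=11: st i11 no-port MEM/MEM
#9 head=12: ld i12 tail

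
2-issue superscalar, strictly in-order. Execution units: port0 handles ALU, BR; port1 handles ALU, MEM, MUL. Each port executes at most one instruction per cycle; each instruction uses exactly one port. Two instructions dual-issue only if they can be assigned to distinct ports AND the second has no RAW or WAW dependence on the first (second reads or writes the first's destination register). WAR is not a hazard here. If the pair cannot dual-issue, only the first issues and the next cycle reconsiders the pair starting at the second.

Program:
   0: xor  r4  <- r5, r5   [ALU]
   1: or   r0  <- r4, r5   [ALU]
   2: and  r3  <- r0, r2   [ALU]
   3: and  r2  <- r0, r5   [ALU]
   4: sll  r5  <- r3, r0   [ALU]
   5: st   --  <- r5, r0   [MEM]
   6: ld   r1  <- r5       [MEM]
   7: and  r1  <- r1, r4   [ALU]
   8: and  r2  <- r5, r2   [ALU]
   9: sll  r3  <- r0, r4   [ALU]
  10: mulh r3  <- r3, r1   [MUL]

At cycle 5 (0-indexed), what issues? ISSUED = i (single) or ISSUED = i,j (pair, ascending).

c0: i0 xor.ALU  RAW r4
c1: i1 or.ALU  RAW r0
c2: i2/i3 and.ALU and.ALU  dual
c3: i4 sll.ALU  RAW r5
c4: i5 st.MEM  no-port MEM/MEM
c5: i6 ld.MEM  RAW+WAW r1
c6: i7/i8 and.ALU and.ALU  dual
c7: i9 sll.ALU  RAW+WAW r3
c8: i10 mulh.MUL  tail

ISSUED = 6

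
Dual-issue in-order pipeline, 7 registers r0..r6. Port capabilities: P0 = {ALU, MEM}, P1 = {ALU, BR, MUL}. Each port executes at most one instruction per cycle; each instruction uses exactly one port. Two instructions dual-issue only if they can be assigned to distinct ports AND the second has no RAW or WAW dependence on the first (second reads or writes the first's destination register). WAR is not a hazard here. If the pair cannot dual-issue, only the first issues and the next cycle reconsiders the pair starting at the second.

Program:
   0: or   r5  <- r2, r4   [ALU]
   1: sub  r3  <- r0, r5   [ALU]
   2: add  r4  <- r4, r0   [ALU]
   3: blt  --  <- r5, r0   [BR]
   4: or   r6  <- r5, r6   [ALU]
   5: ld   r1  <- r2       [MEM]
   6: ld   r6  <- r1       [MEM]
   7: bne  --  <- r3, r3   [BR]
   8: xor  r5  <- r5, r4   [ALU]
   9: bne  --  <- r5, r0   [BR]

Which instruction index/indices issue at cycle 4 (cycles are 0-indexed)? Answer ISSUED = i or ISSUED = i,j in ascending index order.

[0] i0  or.ALU  -- RAW r5
[1] i1/i2  sub.ALU+add.ALU  -- 2-wide
[2] i3/i4  blt.BR+or.ALU  -- 2-wide
[3] i5  ld.MEM  -- no-port MEM/MEM
[4] i6/i7  ld.MEM+bne.BR  -- 2-wide
[5] i8  xor.ALU  -- RAW r5
[6] i9  bne.BR  -- tail

ISSUED = 6,7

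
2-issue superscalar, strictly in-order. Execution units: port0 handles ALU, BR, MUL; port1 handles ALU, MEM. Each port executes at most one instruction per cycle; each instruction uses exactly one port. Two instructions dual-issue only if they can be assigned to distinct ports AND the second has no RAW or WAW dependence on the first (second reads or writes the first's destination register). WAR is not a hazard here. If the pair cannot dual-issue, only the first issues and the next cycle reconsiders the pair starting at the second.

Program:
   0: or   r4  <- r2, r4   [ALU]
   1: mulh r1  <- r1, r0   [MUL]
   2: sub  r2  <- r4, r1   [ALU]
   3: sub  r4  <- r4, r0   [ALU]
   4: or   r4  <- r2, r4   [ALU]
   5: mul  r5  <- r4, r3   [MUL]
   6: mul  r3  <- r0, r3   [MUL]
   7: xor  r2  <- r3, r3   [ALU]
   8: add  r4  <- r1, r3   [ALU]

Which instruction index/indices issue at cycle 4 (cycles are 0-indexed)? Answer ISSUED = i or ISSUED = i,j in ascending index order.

ISSUED = 6

[0] i0&i1  or.ALU mulh.MUL  -- pair
[1] i2&i3  sub.ALU sub.ALU  -- pair
[2] i4  or.ALU  -- RAW r4
[3] i5  mul.MUL  -- no-port MUL/MUL
[4] i6  mul.MUL  -- RAW r3
[5] i7&i8  xor.ALU add.ALU  -- pair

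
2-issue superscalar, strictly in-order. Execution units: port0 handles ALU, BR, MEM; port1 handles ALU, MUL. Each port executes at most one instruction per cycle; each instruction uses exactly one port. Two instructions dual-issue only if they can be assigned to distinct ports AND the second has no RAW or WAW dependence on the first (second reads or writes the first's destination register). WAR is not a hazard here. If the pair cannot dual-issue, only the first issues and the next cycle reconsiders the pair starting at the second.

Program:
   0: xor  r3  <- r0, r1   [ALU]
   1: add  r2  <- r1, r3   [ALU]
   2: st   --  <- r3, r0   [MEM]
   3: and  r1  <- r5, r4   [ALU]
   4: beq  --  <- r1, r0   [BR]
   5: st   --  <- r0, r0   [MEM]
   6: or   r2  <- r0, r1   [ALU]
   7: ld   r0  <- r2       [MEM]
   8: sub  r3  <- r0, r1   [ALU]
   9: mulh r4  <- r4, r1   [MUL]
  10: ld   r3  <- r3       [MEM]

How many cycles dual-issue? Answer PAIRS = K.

PAIRS = 3

[0] i0  xor.ALU  -- RAW r3
[1] i1,i2  add.ALU st.MEM  -- pair
[2] i3  and.ALU  -- RAW r1
[3] i4  beq.BR  -- no-port BR/MEM
[4] i5,i6  st.MEM or.ALU  -- pair
[5] i7  ld.MEM  -- RAW r0
[6] i8,i9  sub.ALU mulh.MUL  -- pair
[7] i10  ld.MEM  -- tail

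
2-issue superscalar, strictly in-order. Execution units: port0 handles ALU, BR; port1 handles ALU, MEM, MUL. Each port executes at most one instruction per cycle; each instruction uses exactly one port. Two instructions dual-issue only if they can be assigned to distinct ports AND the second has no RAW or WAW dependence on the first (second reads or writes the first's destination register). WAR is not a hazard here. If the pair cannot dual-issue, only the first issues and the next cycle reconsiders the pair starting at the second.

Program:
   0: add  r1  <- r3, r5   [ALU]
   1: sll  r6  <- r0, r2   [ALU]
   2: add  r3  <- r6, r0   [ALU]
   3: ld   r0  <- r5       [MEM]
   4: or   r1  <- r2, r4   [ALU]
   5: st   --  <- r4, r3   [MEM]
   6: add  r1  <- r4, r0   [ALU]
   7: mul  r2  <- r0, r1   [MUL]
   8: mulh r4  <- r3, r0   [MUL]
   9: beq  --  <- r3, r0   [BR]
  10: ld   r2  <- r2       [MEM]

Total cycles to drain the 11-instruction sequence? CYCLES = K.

CYCLES = 7

0. add.ALU sll.ALU @i0,i1  | pair
1. add.ALU ld.MEM @i2,i3  | pair
2. or.ALU st.MEM @i4,i5  | pair
3. add.ALU @i6  | RAW r1
4. mul.MUL @i7  | no-port MUL/MUL
5. mulh.MUL beq.BR @i8,i9  | pair
6. ld.MEM @i10  | tail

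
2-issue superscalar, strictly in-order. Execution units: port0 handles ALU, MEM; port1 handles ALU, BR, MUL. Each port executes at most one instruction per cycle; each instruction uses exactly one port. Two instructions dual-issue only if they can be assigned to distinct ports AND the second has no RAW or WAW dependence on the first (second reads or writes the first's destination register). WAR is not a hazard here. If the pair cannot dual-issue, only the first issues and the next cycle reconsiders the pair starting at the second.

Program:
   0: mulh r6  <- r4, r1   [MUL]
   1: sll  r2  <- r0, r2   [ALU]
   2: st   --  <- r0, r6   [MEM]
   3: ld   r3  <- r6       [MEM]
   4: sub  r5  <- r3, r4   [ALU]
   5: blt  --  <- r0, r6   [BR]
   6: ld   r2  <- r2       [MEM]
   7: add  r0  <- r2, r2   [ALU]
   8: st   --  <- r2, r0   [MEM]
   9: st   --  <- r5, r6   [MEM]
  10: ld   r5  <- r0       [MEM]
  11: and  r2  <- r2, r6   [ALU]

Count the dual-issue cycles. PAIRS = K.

  cy0 -> i0+i1 (mulh sll) 2-wide
  cy1 -> i2 (st) no-port MEM/MEM
  cy2 -> i3 (ld) RAW r3
  cy3 -> i4+i5 (sub blt) 2-wide
  cy4 -> i6 (ld) RAW r2
  cy5 -> i7 (add) RAW r0
  cy6 -> i8 (st) no-port MEM/MEM
  cy7 -> i9 (st) no-port MEM/MEM
  cy8 -> i10+i11 (ld and) 2-wide

PAIRS = 3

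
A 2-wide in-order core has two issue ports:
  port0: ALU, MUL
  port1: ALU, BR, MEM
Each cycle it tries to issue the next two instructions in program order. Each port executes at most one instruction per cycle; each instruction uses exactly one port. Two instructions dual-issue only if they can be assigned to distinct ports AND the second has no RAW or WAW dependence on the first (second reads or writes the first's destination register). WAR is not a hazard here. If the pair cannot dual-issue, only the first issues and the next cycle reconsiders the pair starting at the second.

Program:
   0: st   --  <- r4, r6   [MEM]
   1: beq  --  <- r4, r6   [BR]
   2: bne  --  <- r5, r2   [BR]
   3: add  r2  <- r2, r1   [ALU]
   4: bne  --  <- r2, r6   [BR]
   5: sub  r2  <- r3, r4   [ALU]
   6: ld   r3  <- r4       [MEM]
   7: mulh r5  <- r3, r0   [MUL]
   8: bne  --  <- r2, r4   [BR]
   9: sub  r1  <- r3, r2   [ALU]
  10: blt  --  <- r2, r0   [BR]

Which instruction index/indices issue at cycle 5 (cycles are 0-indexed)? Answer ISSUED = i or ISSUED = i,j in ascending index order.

t=0 i0:st.MEM ; no-port MEM/BR
t=1 i1:beq.BR ; no-port BR/BR
t=2 i2/i3:bne.BR/add.ALU ; 2-wide
t=3 i4/i5:bne.BR/sub.ALU ; 2-wide
t=4 i6:ld.MEM ; RAW r3
t=5 i7/i8:mulh.MUL/bne.BR ; 2-wide
t=6 i9/i10:sub.ALU/blt.BR ; 2-wide

ISSUED = 7,8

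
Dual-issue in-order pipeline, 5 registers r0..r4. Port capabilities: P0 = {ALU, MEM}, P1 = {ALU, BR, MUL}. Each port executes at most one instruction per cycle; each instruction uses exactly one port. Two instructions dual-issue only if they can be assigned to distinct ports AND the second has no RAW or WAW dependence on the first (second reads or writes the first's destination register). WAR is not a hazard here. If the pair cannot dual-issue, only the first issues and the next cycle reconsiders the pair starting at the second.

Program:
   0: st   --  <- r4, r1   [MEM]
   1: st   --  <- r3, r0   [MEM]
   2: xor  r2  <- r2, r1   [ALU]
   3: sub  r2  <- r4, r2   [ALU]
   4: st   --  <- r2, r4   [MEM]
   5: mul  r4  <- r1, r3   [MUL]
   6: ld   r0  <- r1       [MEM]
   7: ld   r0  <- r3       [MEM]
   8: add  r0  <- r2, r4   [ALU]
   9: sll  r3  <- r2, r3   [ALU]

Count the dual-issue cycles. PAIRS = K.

#0 head=0: st i0 no-port MEM/MEM
#1 head=1: st+xor i1&i2 pair
#2 head=3: sub i3 RAW r2
#3 head=4: st+mul i4&i5 pair
#4 head=6: ld i6 no-port MEM/MEM
#5 head=7: ld i7 WAW r0
#6 head=8: add+sll i8&i9 pair

PAIRS = 3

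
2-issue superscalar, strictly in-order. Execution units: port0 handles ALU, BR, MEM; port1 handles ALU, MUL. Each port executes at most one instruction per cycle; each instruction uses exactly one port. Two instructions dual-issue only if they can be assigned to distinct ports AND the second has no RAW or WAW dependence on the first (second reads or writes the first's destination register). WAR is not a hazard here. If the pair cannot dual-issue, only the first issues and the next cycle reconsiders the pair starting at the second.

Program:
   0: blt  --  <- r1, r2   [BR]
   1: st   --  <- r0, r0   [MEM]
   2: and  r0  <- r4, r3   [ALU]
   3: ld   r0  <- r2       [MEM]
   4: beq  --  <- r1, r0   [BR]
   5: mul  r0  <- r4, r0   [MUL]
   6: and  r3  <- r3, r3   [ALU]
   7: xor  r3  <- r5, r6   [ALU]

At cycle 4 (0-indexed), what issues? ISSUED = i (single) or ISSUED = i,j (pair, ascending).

ISSUED = 6

t=0 i0:blt ; no-port BR/MEM
t=1 i1&i2:st+and ; pair
t=2 i3:ld ; no-port MEM/BR
t=3 i4&i5:beq+mul ; pair
t=4 i6:and ; WAW r3
t=5 i7:xor ; tail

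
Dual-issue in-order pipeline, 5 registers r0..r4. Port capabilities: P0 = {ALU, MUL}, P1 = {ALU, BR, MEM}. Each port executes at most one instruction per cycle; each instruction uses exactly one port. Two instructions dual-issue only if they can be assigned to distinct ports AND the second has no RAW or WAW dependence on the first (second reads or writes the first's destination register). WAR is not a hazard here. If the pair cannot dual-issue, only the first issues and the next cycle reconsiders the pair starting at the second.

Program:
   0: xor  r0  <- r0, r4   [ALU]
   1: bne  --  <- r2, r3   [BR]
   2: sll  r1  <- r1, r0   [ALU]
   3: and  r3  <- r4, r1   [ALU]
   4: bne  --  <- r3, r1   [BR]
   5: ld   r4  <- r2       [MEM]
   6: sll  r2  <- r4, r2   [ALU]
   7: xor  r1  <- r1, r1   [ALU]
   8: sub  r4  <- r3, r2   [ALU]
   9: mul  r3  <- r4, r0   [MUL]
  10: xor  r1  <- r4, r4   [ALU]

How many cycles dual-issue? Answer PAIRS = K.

PAIRS = 3

#0 head=0: xor.ALU+bne.BR i0&i1 2-wide
#1 head=2: sll.ALU i2 RAW r1
#2 head=3: and.ALU i3 RAW r3
#3 head=4: bne.BR i4 no-port BR/MEM
#4 head=5: ld.MEM i5 RAW r4
#5 head=6: sll.ALU+xor.ALU i6&i7 2-wide
#6 head=8: sub.ALU i8 RAW r4
#7 head=9: mul.MUL+xor.ALU i9&i10 2-wide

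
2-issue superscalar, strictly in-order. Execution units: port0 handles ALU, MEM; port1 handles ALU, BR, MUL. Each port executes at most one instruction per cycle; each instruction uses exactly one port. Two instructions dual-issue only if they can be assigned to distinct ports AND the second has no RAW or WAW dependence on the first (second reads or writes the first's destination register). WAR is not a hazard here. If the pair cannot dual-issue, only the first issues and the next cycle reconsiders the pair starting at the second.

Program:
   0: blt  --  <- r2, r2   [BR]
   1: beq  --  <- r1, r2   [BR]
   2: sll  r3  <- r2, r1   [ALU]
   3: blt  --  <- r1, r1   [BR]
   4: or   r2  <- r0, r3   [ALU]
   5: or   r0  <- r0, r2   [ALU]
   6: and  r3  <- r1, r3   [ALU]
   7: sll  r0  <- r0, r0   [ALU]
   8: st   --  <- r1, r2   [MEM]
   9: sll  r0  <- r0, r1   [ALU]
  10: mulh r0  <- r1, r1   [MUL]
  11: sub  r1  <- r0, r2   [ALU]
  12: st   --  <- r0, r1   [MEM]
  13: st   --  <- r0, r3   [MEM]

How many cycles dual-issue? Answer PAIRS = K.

#0 head=0: blt.BR i0 no-port BR/BR
#1 head=1: beq.BR sll.ALU i1/i2 dual
#2 head=3: blt.BR or.ALU i3/i4 dual
#3 head=5: or.ALU and.ALU i5/i6 dual
#4 head=7: sll.ALU st.MEM i7/i8 dual
#5 head=9: sll.ALU i9 WAW r0
#6 head=10: mulh.MUL i10 RAW r0
#7 head=11: sub.ALU i11 RAW r1
#8 head=12: st.MEM i12 no-port MEM/MEM
#9 head=13: st.MEM i13 tail

PAIRS = 4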